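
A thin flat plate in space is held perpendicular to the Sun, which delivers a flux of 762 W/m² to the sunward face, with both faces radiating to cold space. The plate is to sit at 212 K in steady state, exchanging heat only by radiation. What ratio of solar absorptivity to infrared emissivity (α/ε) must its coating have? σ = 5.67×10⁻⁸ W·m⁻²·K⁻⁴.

α/ε ≈ 0.301

Balance: αS·A = εσ·2A·T⁴ ⇒ α/ε = 2σT⁴/S.
α/ε = 2·5.67×10⁻⁸·(212)⁴/762 = 2·5.67×10⁻⁸·2.020×10⁹/762.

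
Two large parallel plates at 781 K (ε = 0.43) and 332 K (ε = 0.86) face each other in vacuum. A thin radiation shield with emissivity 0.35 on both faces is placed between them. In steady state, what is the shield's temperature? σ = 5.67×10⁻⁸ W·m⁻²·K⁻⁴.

In steady state the net flux on the hot side equals that on the cold side.
σ(T₁⁴−T_s⁴)/D₁ = σ(T_s⁴−T₂⁴)/D₂, with D₁ = 1/ε₁+1/ε_s−1 = 4.183, D₂ = 1/ε_s+1/ε₂−1 = 3.020.
Solve for T_s⁴: T_s⁴ = (D₂·T₁⁴ + D₁·T₂⁴)/(D₁+D₂) = 1.630×10¹¹ K⁴.

T_s ≈ 635 K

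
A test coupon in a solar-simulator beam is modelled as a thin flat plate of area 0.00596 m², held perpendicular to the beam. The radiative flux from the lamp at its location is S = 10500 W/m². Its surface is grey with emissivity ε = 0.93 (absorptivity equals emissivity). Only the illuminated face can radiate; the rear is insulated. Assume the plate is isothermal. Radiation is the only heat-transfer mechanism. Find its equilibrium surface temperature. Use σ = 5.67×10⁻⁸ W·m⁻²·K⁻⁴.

T ≈ 656 K

At equilibrium, absorbed power = emitted power.
Absorbing cross-section = A = 0.005960 m²; emitting surface = A = 0.005960 m² (ratio 1).
εS·A_cross = εσ·A_surf·T⁴  ⇒  T⁴ = S/(1σ)   (ε cancels).
T⁴ = 10500/(1·5.67×10⁻⁸) = 1.852×10¹¹ K⁴.
T = (1.852×10¹¹)^(1/4).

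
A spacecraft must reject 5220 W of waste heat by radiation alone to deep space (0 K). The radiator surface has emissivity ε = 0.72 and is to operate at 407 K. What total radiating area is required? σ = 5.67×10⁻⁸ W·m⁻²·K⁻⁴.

A ≈ 4.66 m²

P = εσA T⁴ ⇒ A = P/(εσT⁴).
T⁴ = 2.744×10¹⁰ K⁴.
A = 5220/(0.72 × 5.67×10⁻⁸ × 2.744×10¹⁰).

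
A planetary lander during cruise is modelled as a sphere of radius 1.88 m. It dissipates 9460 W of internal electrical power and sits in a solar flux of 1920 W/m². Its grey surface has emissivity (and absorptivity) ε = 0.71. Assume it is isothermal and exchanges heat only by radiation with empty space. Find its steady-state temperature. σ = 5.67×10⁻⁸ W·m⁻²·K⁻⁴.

At steady state, absorbed solar power + internal power = radiated power.
Absorbed: α·S·A_cross = 0.71·1920·11.10 = 15140 W (cross-section πr²).
Total input = 15140 + 9460 = 24600 W.
Radiated: εσ·A_surf·T⁴ with A_surf = 4πr² = 44.41 m².
T⁴ = 24600/(0.71·5.67×10⁻⁸·44.41) = 1.376×10¹⁰ K⁴.

T ≈ 342 K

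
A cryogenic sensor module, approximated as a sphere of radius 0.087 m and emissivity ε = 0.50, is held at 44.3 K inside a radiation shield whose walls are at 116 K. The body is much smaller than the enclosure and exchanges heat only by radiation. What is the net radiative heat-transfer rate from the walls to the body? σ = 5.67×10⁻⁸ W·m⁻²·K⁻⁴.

For a small grey body in a large enclosure: P_net = εσA(T_body⁴ − T_wall⁴).
A = 4πr² = 0.09511 m²; T_body⁴ − T_wall⁴ = 3.851×10⁶ − 1.811×10⁸ = -1.772×10⁸ K⁴.
|P_net| = 0.50·5.67×10⁻⁸·0.09511·1.772×10⁸.

P_net ≈ 0.478 W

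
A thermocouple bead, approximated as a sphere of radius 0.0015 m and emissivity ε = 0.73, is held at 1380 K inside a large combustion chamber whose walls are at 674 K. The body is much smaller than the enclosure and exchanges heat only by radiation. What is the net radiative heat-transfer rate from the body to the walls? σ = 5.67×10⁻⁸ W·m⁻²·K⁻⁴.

P_net ≈ 4.00 W

For a small grey body in a large enclosure: P_net = εσA(T_body⁴ − T_wall⁴).
A = 4πr² = 2.827×10⁻⁵ m²; T_body⁴ − T_wall⁴ = 3.627×10¹² − 2.064×10¹¹ = 3.420×10¹² K⁴.
|P_net| = 0.73·5.67×10⁻⁸·2.827×10⁻⁵·3.420×10¹².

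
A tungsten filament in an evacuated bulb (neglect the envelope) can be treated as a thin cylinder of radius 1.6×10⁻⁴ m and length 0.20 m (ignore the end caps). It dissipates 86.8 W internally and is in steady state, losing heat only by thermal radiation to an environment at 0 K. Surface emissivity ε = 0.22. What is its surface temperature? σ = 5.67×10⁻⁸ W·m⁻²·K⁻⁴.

Steady state: internal power = radiated power, P = εσA T⁴.
Radiating area A = 2πrL = 2.011×10⁻⁴ m².
T⁴ = P/(εσA) = 86.8/(0.22·5.67×10⁻⁸·2.011×10⁻⁴) = 3.461×10¹³ K⁴.
T = (3.461×10¹³)^(1/4).

T ≈ 2430 K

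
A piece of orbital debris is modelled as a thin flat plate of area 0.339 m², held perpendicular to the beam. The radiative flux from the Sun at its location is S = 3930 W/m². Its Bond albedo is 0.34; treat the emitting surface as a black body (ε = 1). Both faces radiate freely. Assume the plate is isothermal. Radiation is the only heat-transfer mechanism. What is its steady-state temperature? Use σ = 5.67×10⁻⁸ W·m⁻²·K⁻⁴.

At equilibrium, absorbed power = emitted power.
Absorbing cross-section = A = 0.3390 m²; emitting surface = 2A = 0.6780 m² (ratio 2).
(1−a)S·A_cross = εσ·A_surf·T⁴  ⇒  T⁴ = (1−a)S/(2σ).
T⁴ = 0.660·3930/(2·5.67×10⁻⁸) = 2.287×10¹⁰ K⁴.
T = (2.287×10¹⁰)^(1/4).

T ≈ 389 K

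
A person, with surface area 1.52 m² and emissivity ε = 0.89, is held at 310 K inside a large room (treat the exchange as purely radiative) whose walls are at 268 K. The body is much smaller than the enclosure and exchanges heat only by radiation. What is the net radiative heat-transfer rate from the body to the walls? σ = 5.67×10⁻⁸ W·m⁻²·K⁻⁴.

For a small grey body in a large enclosure: P_net = εσA(T_body⁴ − T_wall⁴).
A = 1.52 m²; T_body⁴ − T_wall⁴ = 9.235×10⁹ − 5.159×10⁹ = 4.077×10⁹ K⁴.
|P_net| = 0.89·5.67×10⁻⁸·1.520·4.077×10⁹.

P_net ≈ 313 W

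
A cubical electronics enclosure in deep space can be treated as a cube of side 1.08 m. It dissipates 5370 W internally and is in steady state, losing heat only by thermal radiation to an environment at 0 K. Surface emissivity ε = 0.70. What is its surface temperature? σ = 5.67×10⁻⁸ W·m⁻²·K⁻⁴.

T ≈ 373 K

Steady state: internal power = radiated power, P = εσA T⁴.
Radiating area A = 6L² = 6.998 m².
T⁴ = P/(εσA) = 5370/(0.70·5.67×10⁻⁸·6.998) = 1.933×10¹⁰ K⁴.
T = (1.933×10¹⁰)^(1/4).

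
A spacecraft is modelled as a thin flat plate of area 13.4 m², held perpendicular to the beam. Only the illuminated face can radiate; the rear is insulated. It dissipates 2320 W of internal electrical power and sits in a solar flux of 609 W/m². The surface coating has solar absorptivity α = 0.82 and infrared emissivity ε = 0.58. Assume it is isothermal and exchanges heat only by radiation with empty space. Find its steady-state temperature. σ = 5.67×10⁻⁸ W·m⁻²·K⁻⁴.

At steady state, absorbed solar power + internal power = radiated power.
Absorbed: α·S·A_cross = 0.82·609·13.40 = 6692 W (cross-section A).
Total input = 6692 + 2320 = 9012 W.
Radiated: εσ·A_surf·T⁴ with A_surf = A = 13.40 m².
T⁴ = 9012/(0.58·5.67×10⁻⁸·13.40) = 2.045×10¹⁰ K⁴.

T ≈ 378 K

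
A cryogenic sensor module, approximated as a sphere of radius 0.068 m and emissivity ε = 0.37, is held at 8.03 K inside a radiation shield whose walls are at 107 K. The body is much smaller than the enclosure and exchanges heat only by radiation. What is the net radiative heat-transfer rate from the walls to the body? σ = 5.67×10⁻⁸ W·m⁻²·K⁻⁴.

For a small grey body in a large enclosure: P_net = εσA(T_body⁴ − T_wall⁴).
A = 4πr² = 0.05811 m²; T_body⁴ − T_wall⁴ = 4158 − 1.311×10⁸ = -1.311×10⁸ K⁴.
|P_net| = 0.37·5.67×10⁻⁸·0.05811·1.311×10⁸.

P_net ≈ 0.160 W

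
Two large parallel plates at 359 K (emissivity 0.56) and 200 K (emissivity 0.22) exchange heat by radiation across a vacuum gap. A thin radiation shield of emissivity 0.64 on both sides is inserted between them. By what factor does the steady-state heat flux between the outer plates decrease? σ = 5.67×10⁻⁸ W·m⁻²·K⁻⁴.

Without shield: q₀ = σΔ(T⁴)/(1/ε₁+1/ε₂−1) with denominator 5.331.
With shield the two gaps are in series; the resistances add: (1/ε₁+1/ε_s−1)+(1/ε_s+1/ε₂−1) = 2.348+5.108 = 7.456.
Heat-flux ratio q₀/q = 7.456/5.331.

factor ≈ 1.40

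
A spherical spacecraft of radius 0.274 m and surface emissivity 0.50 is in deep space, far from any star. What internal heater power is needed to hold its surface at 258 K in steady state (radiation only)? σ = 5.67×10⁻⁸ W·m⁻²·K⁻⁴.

P ≈ 119 W

P = εσ·4πr²·T⁴.
4πr² = 0.9434 m²; T⁴ = 4.431×10⁹ K⁴.
P = 0.50·5.67×10⁻⁸·0.9434·4.431×10⁹.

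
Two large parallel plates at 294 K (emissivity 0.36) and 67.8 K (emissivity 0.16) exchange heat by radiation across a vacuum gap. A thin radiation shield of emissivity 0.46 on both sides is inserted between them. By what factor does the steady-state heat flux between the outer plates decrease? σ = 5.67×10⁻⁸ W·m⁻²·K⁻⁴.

Without shield: q₀ = σΔ(T⁴)/(1/ε₁+1/ε₂−1) with denominator 8.028.
With shield the two gaps are in series; the resistances add: (1/ε₁+1/ε_s−1)+(1/ε_s+1/ε₂−1) = 3.952+7.424 = 11.38.
Heat-flux ratio q₀/q = 11.38/8.028.

factor ≈ 1.42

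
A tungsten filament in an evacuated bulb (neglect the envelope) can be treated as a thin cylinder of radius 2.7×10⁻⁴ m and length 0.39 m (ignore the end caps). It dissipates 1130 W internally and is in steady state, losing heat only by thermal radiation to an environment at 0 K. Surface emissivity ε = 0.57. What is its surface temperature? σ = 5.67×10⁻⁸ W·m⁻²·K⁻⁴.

T ≈ 2700 K

Steady state: internal power = radiated power, P = εσA T⁴.
Radiating area A = 2πrL = 6.616×10⁻⁴ m².
T⁴ = P/(εσA) = 1130/(0.57·5.67×10⁻⁸·6.616×10⁻⁴) = 5.285×10¹³ K⁴.
T = (5.285×10¹³)^(1/4).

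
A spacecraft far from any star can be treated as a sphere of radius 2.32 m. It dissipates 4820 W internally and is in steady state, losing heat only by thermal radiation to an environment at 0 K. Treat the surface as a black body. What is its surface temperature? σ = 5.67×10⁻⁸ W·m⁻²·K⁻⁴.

Steady state: internal power = radiated power, P = εσA T⁴.
Radiating area A = 4πr² = 67.64 m².
T⁴ = P/(εσA) = 4820/(1.0·5.67×10⁻⁸·67.64) = 1.257×10⁹ K⁴.
T = (1.257×10⁹)^(1/4).

T ≈ 188 K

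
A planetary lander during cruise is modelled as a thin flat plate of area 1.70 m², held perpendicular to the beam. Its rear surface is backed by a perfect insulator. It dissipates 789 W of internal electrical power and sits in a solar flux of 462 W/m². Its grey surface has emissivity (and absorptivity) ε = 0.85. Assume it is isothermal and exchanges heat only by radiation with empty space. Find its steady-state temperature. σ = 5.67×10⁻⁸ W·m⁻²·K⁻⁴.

At steady state, absorbed solar power + internal power = radiated power.
Absorbed: α·S·A_cross = 0.85·462·1.700 = 667.6 W (cross-section A).
Total input = 667.6 + 789 = 1457 W.
Radiated: εσ·A_surf·T⁴ with A_surf = A = 1.700 m².
T⁴ = 1457/(0.85·5.67×10⁻⁸·1.700) = 1.778×10¹⁰ K⁴.

T ≈ 365 K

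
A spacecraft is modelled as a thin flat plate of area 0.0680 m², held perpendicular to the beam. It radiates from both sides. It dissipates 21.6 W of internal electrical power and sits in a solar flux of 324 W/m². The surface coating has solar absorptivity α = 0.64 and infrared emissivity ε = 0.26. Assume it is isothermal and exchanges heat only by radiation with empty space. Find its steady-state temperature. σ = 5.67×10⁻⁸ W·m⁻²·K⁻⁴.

T ≈ 365 K

At steady state, absorbed solar power + internal power = radiated power.
Absorbed: α·S·A_cross = 0.64·324·0.06800 = 14.10 W (cross-section A).
Total input = 14.10 + 21.6 = 35.70 W.
Radiated: εσ·A_surf·T⁴ with A_surf = 2A = 0.1360 m².
T⁴ = 35.70/(0.26·5.67×10⁻⁸·0.1360) = 1.781×10¹⁰ K⁴.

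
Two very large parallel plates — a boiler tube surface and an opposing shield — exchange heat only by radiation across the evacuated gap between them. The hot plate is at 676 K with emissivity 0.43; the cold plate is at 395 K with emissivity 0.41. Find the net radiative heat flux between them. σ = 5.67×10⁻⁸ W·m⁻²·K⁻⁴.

For two infinite grey parallel plates, q = σ(T₁⁴ − T₂⁴)/(1/ε₁ + 1/ε₂ − 1).
T₁⁴ − T₂⁴ = 2.088×10¹¹ − 2.434×10¹⁰ = 1.845×10¹¹ K⁴.
1/ε₁ + 1/ε₂ − 1 = 2.326 + 2.439 − 1 = 3.765.
q = 5.67×10⁻⁸ × 1.845×10¹¹ / 3.765.

q ≈ 2780 W/m²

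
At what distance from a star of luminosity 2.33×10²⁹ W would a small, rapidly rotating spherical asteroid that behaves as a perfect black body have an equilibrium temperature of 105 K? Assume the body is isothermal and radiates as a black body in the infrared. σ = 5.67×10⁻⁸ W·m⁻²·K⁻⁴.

For an isothermal black-emitting sphere, (1−a)S·πr² = σ·4πr²·T⁴ ⇒ S = 4σT⁴/(1−a).
S = 4·5.67×10⁻⁸·(105)⁴/1.00 = 27.57 W/m².
Flux falls as S = L/(4πd²), so d = √(L/(4πS)) = √(2.33×10²⁹/(4π·27.57)).

d ≈ 2.59×10¹³ m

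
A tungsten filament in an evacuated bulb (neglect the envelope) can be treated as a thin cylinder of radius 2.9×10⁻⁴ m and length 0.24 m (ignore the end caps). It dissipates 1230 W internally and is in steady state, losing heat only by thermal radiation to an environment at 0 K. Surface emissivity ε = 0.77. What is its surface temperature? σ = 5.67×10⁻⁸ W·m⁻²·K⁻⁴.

T ≈ 2830 K

Steady state: internal power = radiated power, P = εσA T⁴.
Radiating area A = 2πrL = 4.373×10⁻⁴ m².
T⁴ = P/(εσA) = 1230/(0.77·5.67×10⁻⁸·4.373×10⁻⁴) = 6.442×10¹³ K⁴.
T = (6.442×10¹³)^(1/4).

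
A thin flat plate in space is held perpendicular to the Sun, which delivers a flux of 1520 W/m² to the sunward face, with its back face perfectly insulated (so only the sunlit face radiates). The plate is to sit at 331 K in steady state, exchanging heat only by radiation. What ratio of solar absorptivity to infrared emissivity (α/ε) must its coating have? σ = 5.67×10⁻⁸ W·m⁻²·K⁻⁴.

α/ε ≈ 0.448

Balance: αS·A = εσ·1A·T⁴ ⇒ α/ε = σT⁴/S.
α/ε = 5.67×10⁻⁸·(331)⁴/1520 = 5.67×10⁻⁸·1.200×10¹⁰/1520.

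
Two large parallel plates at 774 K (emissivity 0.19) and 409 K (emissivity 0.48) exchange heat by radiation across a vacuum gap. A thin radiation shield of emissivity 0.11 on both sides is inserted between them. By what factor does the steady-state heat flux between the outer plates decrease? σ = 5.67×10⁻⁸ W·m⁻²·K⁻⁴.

factor ≈ 3.71

Without shield: q₀ = σΔ(T⁴)/(1/ε₁+1/ε₂−1) with denominator 6.346.
With shield the two gaps are in series; the resistances add: (1/ε₁+1/ε_s−1)+(1/ε_s+1/ε₂−1) = 13.35+10.17 = 23.53.
Heat-flux ratio q₀/q = 23.53/6.346.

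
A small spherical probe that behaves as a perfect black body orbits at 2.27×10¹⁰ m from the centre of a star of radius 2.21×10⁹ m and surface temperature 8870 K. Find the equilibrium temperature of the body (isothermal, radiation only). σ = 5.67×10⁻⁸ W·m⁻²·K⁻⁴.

The star's surface emits σT_*⁴; at distance d the flux is S = σT_*⁴(R_*/d)².
S = 5.67×10⁻⁸·(8870)⁴·(2.21×10⁹/2.27×10¹⁰)² = 3.327×10⁶ W/m².
For an isothermal sphere T⁴ = (1−a)S/(4σ) = 1.467×10¹³ K⁴.

T ≈ 1960 K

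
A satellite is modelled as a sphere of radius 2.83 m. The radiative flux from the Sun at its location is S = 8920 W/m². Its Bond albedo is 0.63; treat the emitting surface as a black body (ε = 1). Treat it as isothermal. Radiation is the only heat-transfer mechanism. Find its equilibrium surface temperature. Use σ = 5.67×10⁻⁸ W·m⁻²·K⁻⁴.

At equilibrium, absorbed power = emitted power.
Absorbing cross-section = πr² = 25.16 m²; emitting surface = 4πr² = 100.6 m² (ratio 4).
(1−a)S·A_cross = εσ·A_surf·T⁴  ⇒  T⁴ = (1−a)S/(4σ).
T⁴ = 0.370·8920/(4·5.67×10⁻⁸) = 1.455×10¹⁰ K⁴.
T = (1.455×10¹⁰)^(1/4).

T ≈ 347 K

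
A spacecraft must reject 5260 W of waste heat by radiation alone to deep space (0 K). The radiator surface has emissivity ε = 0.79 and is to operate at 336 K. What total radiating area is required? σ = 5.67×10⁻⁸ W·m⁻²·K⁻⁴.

P = εσA T⁴ ⇒ A = P/(εσT⁴).
T⁴ = 1.275×10¹⁰ K⁴.
A = 5260/(0.79 × 5.67×10⁻⁸ × 1.275×10¹⁰).

A ≈ 9.21 m²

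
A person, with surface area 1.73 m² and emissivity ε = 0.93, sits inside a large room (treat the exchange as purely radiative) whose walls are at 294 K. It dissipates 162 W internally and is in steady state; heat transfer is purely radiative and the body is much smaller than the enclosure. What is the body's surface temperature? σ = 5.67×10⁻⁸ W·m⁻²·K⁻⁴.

T ≈ 310 K

For a small grey body in a large enclosure, net radiated power = εσA(T⁴ − T_w⁴).
Steady state: P = εσA(T⁴ − T_w⁴) with A = 1.73 m².
T⁴ = P/(εσA) + T_w⁴ = 162/(0.93·5.67×10⁻⁸·1.730) + (294)⁴
    = 1.776×10⁹ + 7.471×10⁹ = 9.247×10⁹ K⁴.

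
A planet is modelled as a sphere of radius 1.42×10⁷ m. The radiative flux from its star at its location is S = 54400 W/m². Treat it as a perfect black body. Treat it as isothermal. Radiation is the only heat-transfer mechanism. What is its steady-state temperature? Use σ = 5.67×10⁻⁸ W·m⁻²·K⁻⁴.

At equilibrium, absorbed power = emitted power.
Absorbing cross-section = πr² = 6.335×10¹⁴ m²; emitting surface = 4πr² = 2.534×10¹⁵ m² (ratio 4).
S·A_cross = εσ·A_surf·T⁴  ⇒  T⁴ = S/(4σ).
T⁴ = 1.00·54400/(4·5.67×10⁻⁸) = 2.399×10¹¹ K⁴.
T = (2.399×10¹¹)^(1/4).

T ≈ 700 K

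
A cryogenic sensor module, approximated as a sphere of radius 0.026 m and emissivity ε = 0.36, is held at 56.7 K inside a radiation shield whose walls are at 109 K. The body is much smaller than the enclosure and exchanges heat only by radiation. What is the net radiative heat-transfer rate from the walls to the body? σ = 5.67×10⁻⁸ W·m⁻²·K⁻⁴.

P_net ≈ 0.0227 W

For a small grey body in a large enclosure: P_net = εσA(T_body⁴ − T_wall⁴).
A = 4πr² = 0.008495 m²; T_body⁴ − T_wall⁴ = 1.034×10⁷ − 1.412×10⁸ = -1.308×10⁸ K⁴.
|P_net| = 0.36·5.67×10⁻⁸·0.008495·1.308×10⁸.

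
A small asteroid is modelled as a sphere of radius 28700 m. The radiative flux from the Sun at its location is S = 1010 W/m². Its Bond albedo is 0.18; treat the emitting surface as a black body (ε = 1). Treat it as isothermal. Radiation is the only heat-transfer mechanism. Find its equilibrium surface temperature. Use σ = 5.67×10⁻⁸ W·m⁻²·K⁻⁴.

T ≈ 246 K

At equilibrium, absorbed power = emitted power.
Absorbing cross-section = πr² = 2.588×10⁹ m²; emitting surface = 4πr² = 1.035×10¹⁰ m² (ratio 4).
(1−a)S·A_cross = εσ·A_surf·T⁴  ⇒  T⁴ = (1−a)S/(4σ).
T⁴ = 0.820·1010/(4·5.67×10⁻⁸) = 3.652×10⁹ K⁴.
T = (3.652×10⁹)^(1/4).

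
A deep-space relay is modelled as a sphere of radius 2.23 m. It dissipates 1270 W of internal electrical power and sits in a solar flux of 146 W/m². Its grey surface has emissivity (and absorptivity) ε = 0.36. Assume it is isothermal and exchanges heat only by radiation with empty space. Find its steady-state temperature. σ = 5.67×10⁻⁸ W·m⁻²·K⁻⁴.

At steady state, absorbed solar power + internal power = radiated power.
Absorbed: α·S·A_cross = 0.36·146·15.62 = 821.1 W (cross-section πr²).
Total input = 821.1 + 1270 = 2091 W.
Radiated: εσ·A_surf·T⁴ with A_surf = 4πr² = 62.49 m².
T⁴ = 2091/(0.36·5.67×10⁻⁸·62.49) = 1.639×10⁹ K⁴.

T ≈ 201 K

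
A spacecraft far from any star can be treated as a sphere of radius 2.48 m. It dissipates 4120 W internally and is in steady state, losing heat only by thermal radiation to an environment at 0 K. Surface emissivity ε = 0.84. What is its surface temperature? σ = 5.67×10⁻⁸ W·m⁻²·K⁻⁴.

Steady state: internal power = radiated power, P = εσA T⁴.
Radiating area A = 4πr² = 77.29 m².
T⁴ = P/(εσA) = 4120/(0.84·5.67×10⁻⁸·77.29) = 1.119×10⁹ K⁴.
T = (1.119×10⁹)^(1/4).

T ≈ 183 K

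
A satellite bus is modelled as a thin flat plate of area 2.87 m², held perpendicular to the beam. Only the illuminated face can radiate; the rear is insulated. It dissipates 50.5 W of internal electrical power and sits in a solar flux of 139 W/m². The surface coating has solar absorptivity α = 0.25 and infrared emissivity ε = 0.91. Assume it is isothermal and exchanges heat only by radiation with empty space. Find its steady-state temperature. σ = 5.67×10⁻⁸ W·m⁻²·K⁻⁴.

At steady state, absorbed solar power + internal power = radiated power.
Absorbed: α·S·A_cross = 0.25·139·2.870 = 99.73 W (cross-section A).
Total input = 99.73 + 50.5 = 150.2 W.
Radiated: εσ·A_surf·T⁴ with A_surf = A = 2.870 m².
T⁴ = 150.2/(0.91·5.67×10⁻⁸·2.870) = 1.015×10⁹ K⁴.

T ≈ 178 K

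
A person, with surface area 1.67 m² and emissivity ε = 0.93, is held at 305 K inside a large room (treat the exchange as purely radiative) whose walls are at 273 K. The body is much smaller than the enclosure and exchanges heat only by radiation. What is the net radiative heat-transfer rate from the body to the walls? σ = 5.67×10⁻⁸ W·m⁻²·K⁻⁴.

P_net ≈ 273 W

For a small grey body in a large enclosure: P_net = εσA(T_body⁴ − T_wall⁴).
A = 1.67 m²; T_body⁴ − T_wall⁴ = 8.654×10⁹ − 5.555×10⁹ = 3.099×10⁹ K⁴.
|P_net| = 0.93·5.67×10⁻⁸·1.670·3.099×10⁹.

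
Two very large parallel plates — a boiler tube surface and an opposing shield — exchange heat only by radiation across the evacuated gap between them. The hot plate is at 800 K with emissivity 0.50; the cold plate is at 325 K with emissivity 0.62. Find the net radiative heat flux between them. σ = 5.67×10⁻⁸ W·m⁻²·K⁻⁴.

For two infinite grey parallel plates, q = σ(T₁⁴ − T₂⁴)/(1/ε₁ + 1/ε₂ − 1).
T₁⁴ − T₂⁴ = 4.096×10¹¹ − 1.116×10¹⁰ = 3.984×10¹¹ K⁴.
1/ε₁ + 1/ε₂ − 1 = 2.000 + 1.613 − 1 = 2.613.
q = 5.67×10⁻⁸ × 3.984×10¹¹ / 2.613.

q ≈ 8650 W/m²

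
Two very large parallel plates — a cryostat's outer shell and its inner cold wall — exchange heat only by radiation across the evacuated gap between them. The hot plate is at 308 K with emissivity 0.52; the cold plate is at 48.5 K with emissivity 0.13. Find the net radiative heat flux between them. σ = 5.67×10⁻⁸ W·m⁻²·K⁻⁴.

For two infinite grey parallel plates, q = σ(T₁⁴ − T₂⁴)/(1/ε₁ + 1/ε₂ − 1).
T₁⁴ − T₂⁴ = 8.999×10⁹ − 5.533×10⁶ = 8.994×10⁹ K⁴.
1/ε₁ + 1/ε₂ − 1 = 1.923 + 7.692 − 1 = 8.615.
q = 5.67×10⁻⁸ × 8.994×10⁹ / 8.615.

q ≈ 59.2 W/m²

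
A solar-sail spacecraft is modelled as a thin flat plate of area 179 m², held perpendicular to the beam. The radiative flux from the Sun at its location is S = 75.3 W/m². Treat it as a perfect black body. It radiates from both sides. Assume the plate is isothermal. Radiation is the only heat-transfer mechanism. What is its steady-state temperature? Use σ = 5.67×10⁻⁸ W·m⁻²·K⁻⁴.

T ≈ 161 K

At equilibrium, absorbed power = emitted power.
Absorbing cross-section = A = 179.0 m²; emitting surface = 2A = 358.0 m² (ratio 2).
S·A_cross = εσ·A_surf·T⁴  ⇒  T⁴ = S/(2σ).
T⁴ = 1.00·75.3/(2·5.67×10⁻⁸) = 6.640×10⁸ K⁴.
T = (6.640×10⁸)^(1/4).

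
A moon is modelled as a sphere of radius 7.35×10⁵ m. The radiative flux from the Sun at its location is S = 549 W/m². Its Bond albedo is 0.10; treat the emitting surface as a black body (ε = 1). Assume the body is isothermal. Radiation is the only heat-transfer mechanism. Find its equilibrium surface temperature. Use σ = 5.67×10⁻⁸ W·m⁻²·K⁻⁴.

T ≈ 216 K

At equilibrium, absorbed power = emitted power.
Absorbing cross-section = πr² = 1.697×10¹² m²; emitting surface = 4πr² = 6.789×10¹² m² (ratio 4).
(1−a)S·A_cross = εσ·A_surf·T⁴  ⇒  T⁴ = (1−a)S/(4σ).
T⁴ = 0.900·549/(4·5.67×10⁻⁸) = 2.179×10⁹ K⁴.
T = (2.179×10⁹)^(1/4).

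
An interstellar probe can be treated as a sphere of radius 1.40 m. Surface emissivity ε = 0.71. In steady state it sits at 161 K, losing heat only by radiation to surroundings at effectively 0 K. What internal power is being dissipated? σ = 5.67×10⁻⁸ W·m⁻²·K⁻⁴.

P ≈ 666 W

Steady state: P = εσA T⁴.
A = 4πr² = 24.63 m²; T⁴ = (161)⁴ = 6.719×10⁸ K⁴.
P = 0.71 × 5.67×10⁻⁸ × 24.63 × 6.719×10⁸.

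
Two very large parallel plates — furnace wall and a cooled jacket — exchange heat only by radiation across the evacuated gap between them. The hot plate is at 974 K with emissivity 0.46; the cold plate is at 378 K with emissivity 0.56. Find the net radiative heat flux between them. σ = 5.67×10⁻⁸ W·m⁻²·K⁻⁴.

q ≈ 16900 W/m²

For two infinite grey parallel plates, q = σ(T₁⁴ − T₂⁴)/(1/ε₁ + 1/ε₂ − 1).
T₁⁴ − T₂⁴ = 9.000×10¹¹ − 2.042×10¹⁰ = 8.796×10¹¹ K⁴.
1/ε₁ + 1/ε₂ − 1 = 2.174 + 1.786 − 1 = 2.960.
q = 5.67×10⁻⁸ × 8.796×10¹¹ / 2.960.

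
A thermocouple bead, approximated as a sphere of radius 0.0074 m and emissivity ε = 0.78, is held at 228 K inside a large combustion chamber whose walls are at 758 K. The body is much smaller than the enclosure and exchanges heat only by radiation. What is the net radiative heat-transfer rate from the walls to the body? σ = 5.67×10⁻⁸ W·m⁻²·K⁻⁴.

P_net ≈ 9.96 W

For a small grey body in a large enclosure: P_net = εσA(T_body⁴ − T_wall⁴).
A = 4πr² = 6.881×10⁻⁴ m²; T_body⁴ − T_wall⁴ = 2.702×10⁹ − 3.301×10¹¹ = -3.274×10¹¹ K⁴.
|P_net| = 0.78·5.67×10⁻⁸·6.881×10⁻⁴·3.274×10¹¹.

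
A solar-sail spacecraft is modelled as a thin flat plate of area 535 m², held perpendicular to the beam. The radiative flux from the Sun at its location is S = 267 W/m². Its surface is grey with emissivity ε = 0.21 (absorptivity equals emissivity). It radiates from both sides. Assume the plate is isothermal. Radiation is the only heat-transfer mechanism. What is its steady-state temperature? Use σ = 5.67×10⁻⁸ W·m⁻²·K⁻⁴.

T ≈ 220 K

At equilibrium, absorbed power = emitted power.
Absorbing cross-section = A = 535.0 m²; emitting surface = 2A = 1070 m² (ratio 2).
εS·A_cross = εσ·A_surf·T⁴  ⇒  T⁴ = S/(2σ)   (ε cancels).
T⁴ = 267/(2·5.67×10⁻⁸) = 2.354×10⁹ K⁴.
T = (2.354×10⁹)^(1/4).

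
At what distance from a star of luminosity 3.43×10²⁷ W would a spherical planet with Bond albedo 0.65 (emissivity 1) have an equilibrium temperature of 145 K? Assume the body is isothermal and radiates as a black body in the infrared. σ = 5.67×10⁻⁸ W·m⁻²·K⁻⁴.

d ≈ 9.76×10¹¹ m

For an isothermal black-emitting sphere, (1−a)S·πr² = σ·4πr²·T⁴ ⇒ S = 4σT⁴/(1−a).
S = 4·5.67×10⁻⁸·(145)⁴/0.350 = 286.4 W/m².
Flux falls as S = L/(4πd²), so d = √(L/(4πS)) = √(3.43×10²⁷/(4π·286.4)).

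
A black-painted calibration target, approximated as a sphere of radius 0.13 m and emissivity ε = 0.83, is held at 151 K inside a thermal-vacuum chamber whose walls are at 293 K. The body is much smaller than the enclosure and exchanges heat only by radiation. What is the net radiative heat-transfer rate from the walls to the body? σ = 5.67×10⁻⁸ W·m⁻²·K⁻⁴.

For a small grey body in a large enclosure: P_net = εσA(T_body⁴ − T_wall⁴).
A = 4πr² = 0.2124 m²; T_body⁴ − T_wall⁴ = 5.199×10⁸ − 7.370×10⁹ = -6.850×10⁹ K⁴.
|P_net| = 0.83·5.67×10⁻⁸·0.2124·6.850×10⁹.

P_net ≈ 68.5 W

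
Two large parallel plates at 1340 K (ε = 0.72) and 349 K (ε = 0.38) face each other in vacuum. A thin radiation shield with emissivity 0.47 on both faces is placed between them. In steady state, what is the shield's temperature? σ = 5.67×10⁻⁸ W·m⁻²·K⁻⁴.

In steady state the net flux on the hot side equals that on the cold side.
σ(T₁⁴−T_s⁴)/D₁ = σ(T_s⁴−T₂⁴)/D₂, with D₁ = 1/ε₁+1/ε_s−1 = 2.517, D₂ = 1/ε_s+1/ε₂−1 = 3.759.
Solve for T_s⁴: T_s⁴ = (D₂·T₁⁴ + D₁·T₂⁴)/(D₁+D₂) = 1.937×10¹² K⁴.

T_s ≈ 1180 K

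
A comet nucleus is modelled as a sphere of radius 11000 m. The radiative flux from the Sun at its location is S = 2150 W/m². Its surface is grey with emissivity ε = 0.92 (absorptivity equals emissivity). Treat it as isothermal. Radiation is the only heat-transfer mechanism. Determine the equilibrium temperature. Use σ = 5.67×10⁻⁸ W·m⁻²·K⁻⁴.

At equilibrium, absorbed power = emitted power.
Absorbing cross-section = πr² = 3.801×10⁸ m²; emitting surface = 4πr² = 1.521×10⁹ m² (ratio 4).
εS·A_cross = εσ·A_surf·T⁴  ⇒  T⁴ = S/(4σ)   (ε cancels).
T⁴ = 2150/(4·5.67×10⁻⁸) = 9.480×10⁹ K⁴.
T = (9.480×10⁹)^(1/4).

T ≈ 312 K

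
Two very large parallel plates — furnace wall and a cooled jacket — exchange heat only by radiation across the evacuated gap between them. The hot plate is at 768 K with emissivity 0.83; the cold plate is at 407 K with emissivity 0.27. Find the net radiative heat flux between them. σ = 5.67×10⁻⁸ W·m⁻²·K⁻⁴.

For two infinite grey parallel plates, q = σ(T₁⁴ − T₂⁴)/(1/ε₁ + 1/ε₂ − 1).
T₁⁴ − T₂⁴ = 3.479×10¹¹ − 2.744×10¹⁰ = 3.205×10¹¹ K⁴.
1/ε₁ + 1/ε₂ − 1 = 1.205 + 3.704 − 1 = 3.909.
q = 5.67×10⁻⁸ × 3.205×10¹¹ / 3.909.

q ≈ 4650 W/m²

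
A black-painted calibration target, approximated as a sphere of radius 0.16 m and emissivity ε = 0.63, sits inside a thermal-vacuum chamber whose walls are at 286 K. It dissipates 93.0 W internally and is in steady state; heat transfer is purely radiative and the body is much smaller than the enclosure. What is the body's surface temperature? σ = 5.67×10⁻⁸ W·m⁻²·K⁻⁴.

For a small grey body in a large enclosure, net radiated power = εσA(T⁴ − T_w⁴).
Steady state: P = εσA(T⁴ − T_w⁴) with A = 4πr² = 0.3217 m².
T⁴ = P/(εσA) + T_w⁴ = 93.0/(0.63·5.67×10⁻⁸·0.3217) + (286)⁴
    = 8.093×10⁹ + 6.691×10⁹ = 1.478×10¹⁰ K⁴.

T ≈ 349 K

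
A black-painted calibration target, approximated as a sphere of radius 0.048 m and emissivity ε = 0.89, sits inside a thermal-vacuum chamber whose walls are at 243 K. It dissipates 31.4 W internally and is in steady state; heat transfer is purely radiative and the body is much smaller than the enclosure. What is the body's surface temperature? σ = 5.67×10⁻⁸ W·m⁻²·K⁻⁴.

T ≈ 398 K

For a small grey body in a large enclosure, net radiated power = εσA(T⁴ − T_w⁴).
Steady state: P = εσA(T⁴ − T_w⁴) with A = 4πr² = 0.02895 m².
T⁴ = P/(εσA) + T_w⁴ = 31.4/(0.89·5.67×10⁻⁸·0.02895) + (243)⁴
    = 2.149×10¹⁰ + 3.487×10⁹ = 2.498×10¹⁰ K⁴.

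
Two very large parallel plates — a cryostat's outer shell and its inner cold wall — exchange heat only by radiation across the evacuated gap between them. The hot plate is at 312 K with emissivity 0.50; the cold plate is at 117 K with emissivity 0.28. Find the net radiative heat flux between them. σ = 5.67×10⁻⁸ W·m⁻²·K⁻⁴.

For two infinite grey parallel plates, q = σ(T₁⁴ − T₂⁴)/(1/ε₁ + 1/ε₂ − 1).
T₁⁴ − T₂⁴ = 9.476×10⁹ − 1.874×10⁸ = 9.288×10⁹ K⁴.
1/ε₁ + 1/ε₂ − 1 = 2.000 + 3.571 − 1 = 4.571.
q = 5.67×10⁻⁸ × 9.288×10⁹ / 4.571.

q ≈ 115 W/m²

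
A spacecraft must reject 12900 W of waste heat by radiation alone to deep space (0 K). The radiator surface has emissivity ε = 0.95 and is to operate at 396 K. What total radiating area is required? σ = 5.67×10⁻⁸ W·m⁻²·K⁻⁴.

P = εσA T⁴ ⇒ A = P/(εσT⁴).
T⁴ = 2.459×10¹⁰ K⁴.
A = 12900/(0.95 × 5.67×10⁻⁸ × 2.459×10¹⁰).

A ≈ 9.74 m²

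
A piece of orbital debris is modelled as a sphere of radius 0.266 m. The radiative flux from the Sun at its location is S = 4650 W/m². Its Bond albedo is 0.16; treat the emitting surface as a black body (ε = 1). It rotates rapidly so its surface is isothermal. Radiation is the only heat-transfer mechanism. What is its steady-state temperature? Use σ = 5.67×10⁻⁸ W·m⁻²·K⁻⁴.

T ≈ 362 K

At equilibrium, absorbed power = emitted power.
Absorbing cross-section = πr² = 0.2223 m²; emitting surface = 4πr² = 0.8891 m² (ratio 4).
(1−a)S·A_cross = εσ·A_surf·T⁴  ⇒  T⁴ = (1−a)S/(4σ).
T⁴ = 0.840·4650/(4·5.67×10⁻⁸) = 1.722×10¹⁰ K⁴.
T = (1.722×10¹⁰)^(1/4).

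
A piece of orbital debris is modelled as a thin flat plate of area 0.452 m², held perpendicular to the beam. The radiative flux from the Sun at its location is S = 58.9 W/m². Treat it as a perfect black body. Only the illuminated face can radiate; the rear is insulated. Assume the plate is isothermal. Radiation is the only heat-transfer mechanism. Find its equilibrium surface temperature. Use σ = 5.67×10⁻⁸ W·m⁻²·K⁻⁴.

T ≈ 180 K

At equilibrium, absorbed power = emitted power.
Absorbing cross-section = A = 0.4520 m²; emitting surface = A = 0.4520 m² (ratio 1).
S·A_cross = εσ·A_surf·T⁴  ⇒  T⁴ = S/(1σ).
T⁴ = 1.00·58.9/(1·5.67×10⁻⁸) = 1.039×10⁹ K⁴.
T = (1.039×10⁹)^(1/4).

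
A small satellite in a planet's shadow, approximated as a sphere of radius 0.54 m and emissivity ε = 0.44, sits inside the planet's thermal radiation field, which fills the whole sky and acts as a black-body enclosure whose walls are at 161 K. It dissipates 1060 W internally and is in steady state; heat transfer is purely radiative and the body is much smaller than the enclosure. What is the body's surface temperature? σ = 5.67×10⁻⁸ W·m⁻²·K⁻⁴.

For a small grey body in a large enclosure, net radiated power = εσA(T⁴ − T_w⁴).
Steady state: P = εσA(T⁴ − T_w⁴) with A = 4πr² = 3.664 m².
T⁴ = P/(εσA) + T_w⁴ = 1060/(0.44·5.67×10⁻⁸·3.664) + (161)⁴
    = 1.160×10¹⁰ + 6.719×10⁸ = 1.227×10¹⁰ K⁴.

T ≈ 333 K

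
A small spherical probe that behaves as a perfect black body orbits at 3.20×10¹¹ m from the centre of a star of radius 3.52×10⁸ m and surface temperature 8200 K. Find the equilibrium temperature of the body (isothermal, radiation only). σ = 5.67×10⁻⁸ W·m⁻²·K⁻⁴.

The star's surface emits σT_*⁴; at distance d the flux is S = σT_*⁴(R_*/d)².
S = 5.67×10⁻⁸·(8200)⁴·(3.52×10⁸/3.20×10¹¹)² = 310.2 W/m².
For an isothermal sphere T⁴ = (1−a)S/(4σ) = 1.368×10⁹ K⁴.

T ≈ 192 K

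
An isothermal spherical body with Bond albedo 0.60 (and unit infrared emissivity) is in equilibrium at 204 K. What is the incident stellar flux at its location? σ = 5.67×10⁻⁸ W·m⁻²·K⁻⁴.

S ≈ 982 W/m²

(1−a)S·πr² = σ·4πr²·T⁴ ⇒ S = 4σT⁴/(1−a).
S = 4·5.67×10⁻⁸·1.732×10⁹/0.400.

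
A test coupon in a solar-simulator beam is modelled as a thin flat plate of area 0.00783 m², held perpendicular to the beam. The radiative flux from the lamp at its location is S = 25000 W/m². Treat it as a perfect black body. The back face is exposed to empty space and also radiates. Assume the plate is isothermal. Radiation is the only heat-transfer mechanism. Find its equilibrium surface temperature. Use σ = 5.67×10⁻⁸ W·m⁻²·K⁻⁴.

At equilibrium, absorbed power = emitted power.
Absorbing cross-section = A = 0.007830 m²; emitting surface = 2A = 0.01566 m² (ratio 2).
S·A_cross = εσ·A_surf·T⁴  ⇒  T⁴ = S/(2σ).
T⁴ = 1.00·25000/(2·5.67×10⁻⁸) = 2.205×10¹¹ K⁴.
T = (2.205×10¹¹)^(1/4).

T ≈ 685 K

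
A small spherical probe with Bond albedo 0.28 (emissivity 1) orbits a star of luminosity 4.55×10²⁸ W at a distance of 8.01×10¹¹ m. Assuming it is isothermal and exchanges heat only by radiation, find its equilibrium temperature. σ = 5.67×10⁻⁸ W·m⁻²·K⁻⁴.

First find the stellar flux at distance d: S = L/(4πd²) = 4.55×10²⁸/(4π·(8.01×10¹¹)²) = 5643 W/m².
For an isothermal sphere, absorbed (1−a)S·πr² = emitted σ·4πr²·T⁴, so T⁴ = (1−a)S/(4σ).
T⁴ = 0.720·5643/(4·5.67×10⁻⁸) = 1.792×10¹⁰ K⁴.

T ≈ 366 K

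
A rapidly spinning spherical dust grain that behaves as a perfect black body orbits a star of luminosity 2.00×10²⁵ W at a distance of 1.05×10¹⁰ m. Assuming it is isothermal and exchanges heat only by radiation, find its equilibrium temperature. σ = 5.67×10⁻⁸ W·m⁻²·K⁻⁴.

First find the stellar flux at distance d: S = L/(4πd²) = 2.00×10²⁵/(4π·(1.05×10¹⁰)²) = 14440 W/m².
For an isothermal sphere, absorbed (1−a)S·πr² = emitted σ·4πr²·T⁴, so T⁴ = (1−a)S/(4σ).
T⁴ = 1.00·14440/(4·5.67×10⁻⁸) = 6.365×10¹⁰ K⁴.

T ≈ 502 K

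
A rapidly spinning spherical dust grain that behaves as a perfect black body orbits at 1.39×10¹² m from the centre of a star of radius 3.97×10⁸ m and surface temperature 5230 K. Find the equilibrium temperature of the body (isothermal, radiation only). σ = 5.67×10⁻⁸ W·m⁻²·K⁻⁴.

The star's surface emits σT_*⁴; at distance d the flux is S = σT_*⁴(R_*/d)².
S = 5.67×10⁻⁸·(5230)⁴·(3.97×10⁸/1.39×10¹²)² = 3.461 W/m².
For an isothermal sphere T⁴ = (1−a)S/(4σ) = 1.526×10⁷ K⁴.

T ≈ 62.5 K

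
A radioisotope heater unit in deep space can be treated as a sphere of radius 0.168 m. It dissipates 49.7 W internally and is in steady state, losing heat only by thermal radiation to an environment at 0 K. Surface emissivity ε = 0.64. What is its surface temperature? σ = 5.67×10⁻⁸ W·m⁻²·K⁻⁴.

T ≈ 249 K

Steady state: internal power = radiated power, P = εσA T⁴.
Radiating area A = 4πr² = 0.3547 m².
T⁴ = P/(εσA) = 49.7/(0.64·5.67×10⁻⁸·0.3547) = 3.862×10⁹ K⁴.
T = (3.862×10⁹)^(1/4).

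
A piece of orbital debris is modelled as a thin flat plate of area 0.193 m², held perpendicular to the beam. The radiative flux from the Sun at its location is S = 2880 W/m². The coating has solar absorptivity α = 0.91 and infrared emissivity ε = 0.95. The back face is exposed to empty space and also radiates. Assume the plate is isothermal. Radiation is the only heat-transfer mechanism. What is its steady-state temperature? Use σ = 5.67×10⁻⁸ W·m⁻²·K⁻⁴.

T ≈ 395 K

At equilibrium, absorbed power = emitted power.
Absorbing cross-section = A = 0.1930 m²; emitting surface = 2A = 0.3860 m² (ratio 2).
αS·A_cross = εσ·A_surf·T⁴  ⇒  T⁴ = αS/(ε·2σ).
T⁴ = 0.910·2880/(0.95·2·5.67×10⁻⁸) = 2.433×10¹⁰ K⁴.
T = (2.433×10¹⁰)^(1/4).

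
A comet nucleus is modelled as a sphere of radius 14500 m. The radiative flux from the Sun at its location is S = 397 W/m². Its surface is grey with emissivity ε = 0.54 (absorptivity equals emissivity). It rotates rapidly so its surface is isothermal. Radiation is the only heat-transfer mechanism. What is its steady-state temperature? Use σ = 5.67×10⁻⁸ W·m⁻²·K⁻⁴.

T ≈ 205 K

At equilibrium, absorbed power = emitted power.
Absorbing cross-section = πr² = 6.605×10⁸ m²; emitting surface = 4πr² = 2.642×10⁹ m² (ratio 4).
εS·A_cross = εσ·A_surf·T⁴  ⇒  T⁴ = S/(4σ)   (ε cancels).
T⁴ = 397/(4·5.67×10⁻⁸) = 1.750×10⁹ K⁴.
T = (1.750×10⁹)^(1/4).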